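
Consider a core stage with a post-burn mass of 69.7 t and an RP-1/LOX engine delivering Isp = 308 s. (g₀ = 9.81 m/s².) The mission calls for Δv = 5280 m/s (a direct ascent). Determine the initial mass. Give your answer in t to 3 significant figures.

initial mass ≈ 400 t

v_e = Isp · g₀ = 308 × 9.81 = 3021.5 m/s.
Using Δv = v_e ln(m₀/m_f): m₀/m_f = exp(Δv / v_e) = exp(5280 / 3021.5) = exp(1.7475) = 5.7402.
m₀ = m_f × 5.7402 = 69.7 × 5.7402 = 400.092 t.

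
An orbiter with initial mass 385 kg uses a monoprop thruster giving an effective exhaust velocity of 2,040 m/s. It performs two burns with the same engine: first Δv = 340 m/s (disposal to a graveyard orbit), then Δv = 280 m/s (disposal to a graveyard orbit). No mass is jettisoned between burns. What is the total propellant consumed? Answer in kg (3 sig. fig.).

total propellant consumed ≈ 101 kg

After the first burn: m = 385 × exp(−340/2040.0) = 385 × 0.84648 = 325.895 kg.
After the second burn: m = 325.895 × exp(−280/2040.0) = 325.895 × 0.87175 = 284.099 kg.
Total propellant = m₀ − m_final = 385 − 284.099 = 100.901 kg.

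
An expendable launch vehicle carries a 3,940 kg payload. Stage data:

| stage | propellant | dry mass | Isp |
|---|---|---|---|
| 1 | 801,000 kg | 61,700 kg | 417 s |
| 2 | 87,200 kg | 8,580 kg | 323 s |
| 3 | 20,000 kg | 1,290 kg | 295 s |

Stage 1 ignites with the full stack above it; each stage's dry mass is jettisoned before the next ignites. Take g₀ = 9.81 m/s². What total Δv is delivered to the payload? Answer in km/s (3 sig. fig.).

Ignition mass of stage 1 = 801,000+61,700 + 87,200+8,580 + 20,000+1,290 + 3,940 = 983,710 kg.
Stage 1: m₀ = 983,710 kg, m_f = 983,710 − 801,000 = 182,710 kg; Δv = 417×9.81×ln(5.384) = 4090.8×1.6834 ≈ 6887 m/s.
Stage 2: m₀ = 121,010 kg, m_f = 121,010 − 87,200 = 33,810 kg; Δv = 323×9.81×ln(3.579) = 3168.6×1.2751 ≈ 4040 m/s.
Stage 3: m₀ = 25,230 kg, m_f = 25,230 − 20,000 = 5,230 kg; Δv = 295×9.81×ln(4.824) = 2894.0×1.5736 ≈ 4554 m/s.
Total Δv = 6887 + 4040 + 4554 = 15481 m/s.

Δv ≈ 15.5 km/s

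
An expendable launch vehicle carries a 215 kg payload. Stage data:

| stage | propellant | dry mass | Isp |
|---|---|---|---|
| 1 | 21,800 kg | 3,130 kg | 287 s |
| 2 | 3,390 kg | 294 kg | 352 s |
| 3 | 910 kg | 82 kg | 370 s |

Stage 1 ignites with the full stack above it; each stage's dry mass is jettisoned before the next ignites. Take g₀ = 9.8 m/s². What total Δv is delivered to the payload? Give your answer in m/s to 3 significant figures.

Δv ≈ 12900 m/s

Ignition mass of stage 1 = 21,800+3,130 + 3,390+294 + 910+82 + 215 = 29,821 kg.
Stage 1: m₀ = 29,821 kg, m_f = 29,821 − 21,800 = 8,021 kg; Δv = 287×9.8×ln(3.718) = 2812.6×1.3131 ≈ 3693 m/s.
Stage 2: m₀ = 4,891 kg, m_f = 4,891 − 3,390 = 1,501 kg; Δv = 352×9.8×ln(3.258) = 3449.6×1.1813 ≈ 4075 m/s.
Stage 3: m₀ = 1,207 kg, m_f = 1,207 − 910 = 297 kg; Δv = 370×9.8×ln(4.064) = 3626.0×1.4022 ≈ 5084 m/s.
Total Δv = 3693 + 4075 + 5084 = 12852 m/s.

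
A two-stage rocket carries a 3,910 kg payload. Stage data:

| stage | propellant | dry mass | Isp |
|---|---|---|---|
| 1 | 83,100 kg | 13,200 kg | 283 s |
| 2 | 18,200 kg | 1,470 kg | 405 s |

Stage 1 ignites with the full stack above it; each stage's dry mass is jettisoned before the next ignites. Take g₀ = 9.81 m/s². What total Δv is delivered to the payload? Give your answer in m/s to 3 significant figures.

Ignition mass of stage 1 = 83,100+13,200 + 18,200+1,470 + 3,910 = 119,880 kg.
Stage 1: m₀ = 119,880 kg, m_f = 119,880 − 83,100 = 36,780 kg; Δv = 283×9.81×ln(3.259) = 2776.2×1.1815 ≈ 3280 m/s.
Stage 2: m₀ = 23,580 kg, m_f = 23,580 − 18,200 = 5,380 kg; Δv = 405×9.81×ln(4.383) = 3973.1×1.4777 ≈ 5871 m/s.
Total Δv = 3280 + 5871 = 9151 m/s.

Δv ≈ 9150 m/s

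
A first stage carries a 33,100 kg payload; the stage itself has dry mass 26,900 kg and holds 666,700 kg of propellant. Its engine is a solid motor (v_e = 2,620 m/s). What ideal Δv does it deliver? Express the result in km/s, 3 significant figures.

m₀ = payload + dry + propellant = 33,100 + 26,900 + 666,700 = 726,700 kg.
m_f = payload + dry = 33,100 + 26,900 = 60,000 kg.
Rocket equation: Δv = v_e · ln(m₀/m_f) = 2620.0 × ln(12.11) = 2620.0 × 2.4942 ≈ 6534.7 m/s.

Δv ≈ 6.53 km/s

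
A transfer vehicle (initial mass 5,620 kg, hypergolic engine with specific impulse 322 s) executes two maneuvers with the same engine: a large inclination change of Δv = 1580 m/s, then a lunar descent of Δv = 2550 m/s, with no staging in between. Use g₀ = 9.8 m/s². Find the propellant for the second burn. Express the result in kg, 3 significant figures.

v_e = Isp · g₀ = 322 × 9.8 = 3155.6 m/s.
After the first burn: m = 5620 × exp(−1580/3155.6) = 5620 × 0.60611 = 3,406.34 kg.
After the second burn: m = 3,406.34 × exp(−2550/3155.6) = 3,406.34 × 0.44571 = 1,518.24 kg.
Second-burn propellant = 3,406.34 − 1,518.24 = 1,888.1 kg.

propellant for the second burn ≈ 1890 kg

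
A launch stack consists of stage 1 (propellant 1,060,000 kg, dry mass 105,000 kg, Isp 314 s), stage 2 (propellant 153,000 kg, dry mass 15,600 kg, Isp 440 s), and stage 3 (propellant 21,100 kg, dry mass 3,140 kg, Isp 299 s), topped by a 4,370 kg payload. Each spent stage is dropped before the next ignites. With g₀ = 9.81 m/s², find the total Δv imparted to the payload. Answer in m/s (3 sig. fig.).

Δv ≈ 15000 m/s

Ignition mass of stage 1 = 1,060,000+105,000 + 153,000+15,600 + 21,100+3,140 + 4,370 = 1,362,210 kg.
Stage 1: m₀ = 1,362,210 kg, m_f = 1,362,210 − 1,060,000 = 302,210 kg; Δv = 314×9.81×ln(4.507) = 3080.3×1.5057 ≈ 4638 m/s.
Stage 2: m₀ = 197,210 kg, m_f = 197,210 − 153,000 = 44,210 kg; Δv = 440×9.81×ln(4.461) = 4316.4×1.4953 ≈ 6454 m/s.
Stage 3: m₀ = 28,610 kg, m_f = 28,610 − 21,100 = 7,510 kg; Δv = 299×9.81×ln(3.81) = 2933.2×1.3375 ≈ 3923 m/s.
Total Δv = 4638 + 6454 + 3923 = 15015 m/s.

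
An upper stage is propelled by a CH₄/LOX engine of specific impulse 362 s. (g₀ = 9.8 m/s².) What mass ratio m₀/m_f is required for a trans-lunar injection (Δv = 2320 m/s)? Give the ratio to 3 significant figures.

mass ratio ≈ 1.92

v_e = Isp · g₀ = 362 × 9.8 = 3547.6 m/s.
Using Δv = v_e ln(m₀/m_f): m₀/m_f = exp(Δv / v_e) = exp(2320 / 3547.6) = exp(0.6540) = 1.9231.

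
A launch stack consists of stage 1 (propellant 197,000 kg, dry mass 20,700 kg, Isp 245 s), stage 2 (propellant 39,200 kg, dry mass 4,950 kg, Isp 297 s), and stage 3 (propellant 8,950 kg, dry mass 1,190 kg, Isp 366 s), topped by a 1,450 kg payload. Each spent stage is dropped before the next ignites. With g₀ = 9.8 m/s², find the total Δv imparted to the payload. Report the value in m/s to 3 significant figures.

Ignition mass of stage 1 = 197,000+20,700 + 39,200+4,950 + 8,950+1,190 + 1,450 = 273,440 kg.
Stage 1: m₀ = 273,440 kg, m_f = 273,440 − 197,000 = 76,440 kg; Δv = 245×9.8×ln(3.577) = 2401.0×1.2746 ≈ 3060 m/s.
Stage 2: m₀ = 55,740 kg, m_f = 55,740 − 39,200 = 16,540 kg; Δv = 297×9.8×ln(3.37) = 2910.6×1.2149 ≈ 3536 m/s.
Stage 3: m₀ = 11,590 kg, m_f = 11,590 − 8,950 = 2,640 kg; Δv = 366×9.8×ln(4.39) = 3586.8×1.4794 ≈ 5306 m/s.
Total Δv = 3060 + 3536 + 5306 = 11902 m/s.

Δv ≈ 11900 m/s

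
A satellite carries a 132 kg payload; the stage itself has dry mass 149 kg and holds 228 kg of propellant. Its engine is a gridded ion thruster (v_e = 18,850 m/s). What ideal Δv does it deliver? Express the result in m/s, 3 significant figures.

m₀ = payload + dry + propellant = 132 + 149 + 228 = 509 kg.
m_f = payload + dry = 132 + 149 = 281 kg.
Δv = v_e · ln(m₀/m_f) = 18850.0 × ln(1.811) = 18850.0 × 0.5941 ≈ 11198.7 m/s.

Δv ≈ 11200 m/s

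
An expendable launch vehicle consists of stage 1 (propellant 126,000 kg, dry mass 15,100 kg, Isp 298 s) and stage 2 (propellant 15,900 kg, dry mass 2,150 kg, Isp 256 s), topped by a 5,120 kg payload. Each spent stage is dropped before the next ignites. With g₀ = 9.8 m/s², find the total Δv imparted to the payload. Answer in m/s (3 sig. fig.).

Ignition mass of stage 1 = 126,000+15,100 + 15,900+2,150 + 5,120 = 164,270 kg.
Stage 1: m₀ = 164,270 kg, m_f = 164,270 − 126,000 = 38,270 kg; Δv = 298×9.8×ln(4.292) = 2920.4×1.4568 ≈ 4255 m/s.
Stage 2: m₀ = 23,170 kg, m_f = 23,170 − 15,900 = 7,270 kg; Δv = 256×9.8×ln(3.187) = 2508.8×1.1591 ≈ 2908 m/s.
Total Δv = 4255 + 2908 = 7163 m/s.

Δv ≈ 7160 m/s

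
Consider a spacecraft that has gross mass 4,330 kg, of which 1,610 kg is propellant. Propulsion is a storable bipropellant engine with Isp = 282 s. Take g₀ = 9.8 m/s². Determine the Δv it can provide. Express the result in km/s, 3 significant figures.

Δv ≈ 1.28 km/s

v_e = Isp · g₀ = 282 × 9.8 = 2763.6 m/s.
m_f = m₀ − m_prop = 4,330 − 1,610 = 2,720 kg.
From the ideal rocket equation, Δv = v_e · ln(m₀/m_f) = 2763.6 × ln(1.592) = 2763.6 × 0.4649 ≈ 1284.9 m/s.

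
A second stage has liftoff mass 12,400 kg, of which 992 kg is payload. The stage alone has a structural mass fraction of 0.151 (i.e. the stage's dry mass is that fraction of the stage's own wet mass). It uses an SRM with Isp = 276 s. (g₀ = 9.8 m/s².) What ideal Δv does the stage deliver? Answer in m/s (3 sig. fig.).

Stage wet mass = m₀ − payload = 12,400 − 992 = 11,408 kg.
Stage dry mass = ε × stage wet mass = 0.151 × 11,408 = 1,722.61 kg.
Burnout mass m_f = stage dry + payload = 1,722.61 + 992 = 2,714.61 kg.
v_e = Isp · g₀ = 276 × 9.8 = 2704.8 m/s.
Δv = v_e · ln(12,400/2,714.61) = 2704.8 × ln(4.568) = 2704.8 × 1.5190 ≈ 4109 m/s.

Δv ≈ 4110 m/s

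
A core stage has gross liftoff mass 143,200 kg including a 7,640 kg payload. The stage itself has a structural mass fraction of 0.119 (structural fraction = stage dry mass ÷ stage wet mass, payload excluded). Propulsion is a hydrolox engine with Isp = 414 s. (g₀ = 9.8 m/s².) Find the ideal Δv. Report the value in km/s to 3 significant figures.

Stage wet mass = m₀ − payload = 143,200 − 7,640 = 135,560 kg.
Stage dry mass = ε × stage wet mass = 0.119 × 135,560 = 16,131.6 kg.
Burnout mass m_f = stage dry + payload = 16,131.6 + 7,640 = 23,771.6 kg.
v_e = Isp · g₀ = 414 × 9.8 = 4057.2 m/s.
Rocket equation: Δv = v_e · ln(143,200/23,771.6) = 4057.2 × ln(6.024) = 4057.2 × 1.7958 ≈ 7286 m/s.

Δv ≈ 7.29 km/s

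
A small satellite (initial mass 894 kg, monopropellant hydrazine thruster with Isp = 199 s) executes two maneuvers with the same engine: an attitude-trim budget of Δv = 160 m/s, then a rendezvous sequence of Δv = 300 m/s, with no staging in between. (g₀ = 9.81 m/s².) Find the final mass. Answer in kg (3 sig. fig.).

final mass ≈ 706 kg

v_e = Isp · g₀ = 199 × 9.81 = 1952.2 m/s.
After the first burn: m = 894 × exp(−160/1952.2) = 894 × 0.92131 = 823.651 kg.
After the second burn: m = 823.651 × exp(−300/1952.2) = 823.651 × 0.85755 = 706.322 kg.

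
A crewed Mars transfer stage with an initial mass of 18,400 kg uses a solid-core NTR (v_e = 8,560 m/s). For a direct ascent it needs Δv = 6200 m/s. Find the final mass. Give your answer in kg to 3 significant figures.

By the Tsiolkovsky rocket equation, m₀/m_f = exp(Δv / v_e) = exp(6200 / 8560.0) = exp(0.7243) = 2.0633.
m_f = m₀ / 2.0633 = 18,400 / 2.0633 = 8,917.75 kg.

final mass ≈ 8920 kg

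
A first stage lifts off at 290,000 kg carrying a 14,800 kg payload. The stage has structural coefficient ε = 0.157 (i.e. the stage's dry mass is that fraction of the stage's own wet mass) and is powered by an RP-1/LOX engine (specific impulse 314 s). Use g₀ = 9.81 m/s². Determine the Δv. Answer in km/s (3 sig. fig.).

Δv ≈ 4.96 km/s

Stage wet mass = m₀ − payload = 290,000 − 14,800 = 275,200 kg.
Stage dry mass = ε × stage wet mass = 0.157 × 275,200 = 43,206.4 kg.
Burnout mass m_f = stage dry + payload = 43,206.4 + 14,800 = 58,006.4 kg.
v_e = Isp · g₀ = 314 × 9.81 = 3080.3 m/s.
Δv = v_e · ln(290,000/58,006.4) = 3080.3 × ln(4.999) = 3080.3 × 1.6093 ≈ 4957 m/s.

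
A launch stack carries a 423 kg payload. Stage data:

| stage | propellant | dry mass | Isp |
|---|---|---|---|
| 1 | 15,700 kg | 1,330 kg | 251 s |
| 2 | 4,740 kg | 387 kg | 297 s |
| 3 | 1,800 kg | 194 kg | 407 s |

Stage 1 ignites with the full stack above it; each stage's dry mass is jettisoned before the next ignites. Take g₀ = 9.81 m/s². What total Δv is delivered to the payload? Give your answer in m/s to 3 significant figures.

Δv ≈ 10800 m/s

Ignition mass of stage 1 = 15,700+1,330 + 4,740+387 + 1,800+194 + 423 = 24,574 kg.
Stage 1: m₀ = 24,574 kg, m_f = 24,574 − 15,700 = 8,874 kg; Δv = 251×9.81×ln(2.769) = 2462.3×1.0186 ≈ 2508 m/s.
Stage 2: m₀ = 7,544 kg, m_f = 7,544 − 4,740 = 2,804 kg; Δv = 297×9.81×ln(2.69) = 2913.6×0.9897 ≈ 2884 m/s.
Stage 3: m₀ = 2,417 kg, m_f = 2,417 − 1,800 = 617 kg; Δv = 407×9.81×ln(3.917) = 3992.7×1.3654 ≈ 5452 m/s.
Total Δv = 2508 + 2884 + 5452 = 10844 m/s.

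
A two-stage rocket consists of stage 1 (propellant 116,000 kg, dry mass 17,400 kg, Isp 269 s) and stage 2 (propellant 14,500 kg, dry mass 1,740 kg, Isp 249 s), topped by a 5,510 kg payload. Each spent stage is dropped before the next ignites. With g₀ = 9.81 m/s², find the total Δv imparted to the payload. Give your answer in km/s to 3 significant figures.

Ignition mass of stage 1 = 116,000+17,400 + 14,500+1,740 + 5,510 = 155,150 kg.
Stage 1: m₀ = 155,150 kg, m_f = 155,150 − 116,000 = 39,150 kg; Δv = 269×9.81×ln(3.963) = 2638.9×1.3770 ≈ 3634 m/s.
Stage 2: m₀ = 21,750 kg, m_f = 21,750 − 14,500 = 7,250 kg; Δv = 249×9.81×ln(3) = 2442.7×1.0986 ≈ 2684 m/s.
Total Δv = 3634 + 2684 = 6318 m/s.

Δv ≈ 6.32 km/s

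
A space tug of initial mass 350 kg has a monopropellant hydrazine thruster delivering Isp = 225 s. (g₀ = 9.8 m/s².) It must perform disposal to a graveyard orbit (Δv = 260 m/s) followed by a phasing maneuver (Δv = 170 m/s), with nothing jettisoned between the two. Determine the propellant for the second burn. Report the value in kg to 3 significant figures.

v_e = Isp · g₀ = 225 × 9.8 = 2205.0 m/s.
After the first burn: m = 350 × exp(−260/2205.0) = 350 × 0.88877 = 311.07 kg.
After the second burn: m = 311.07 × exp(−170/2205.0) = 311.07 × 0.92580 = 287.989 kg.
Second-burn propellant = 311.07 − 287.989 = 23.081 kg.

propellant for the second burn ≈ 23.1 kg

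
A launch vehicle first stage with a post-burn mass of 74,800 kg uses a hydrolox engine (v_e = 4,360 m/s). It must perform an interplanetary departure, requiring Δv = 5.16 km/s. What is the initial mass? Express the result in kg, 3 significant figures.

initial mass ≈ 244000 kg

m₀/m_f = exp(Δv / v_e) = exp(5160 / 4360.0) = exp(1.1835) = 3.2657.
m₀ = m_f × 3.2657 = 74,800 × 3.2657 = 244,274 kg.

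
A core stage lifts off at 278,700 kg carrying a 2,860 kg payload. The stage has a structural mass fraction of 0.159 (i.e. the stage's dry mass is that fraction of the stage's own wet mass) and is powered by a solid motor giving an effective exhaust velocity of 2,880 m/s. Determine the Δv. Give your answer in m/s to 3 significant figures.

Stage wet mass = m₀ − payload = 278,700 − 2,860 = 275,840 kg.
Stage dry mass = ε × stage wet mass = 0.159 × 275,840 = 43,858.6 kg.
Burnout mass m_f = stage dry + payload = 43,858.6 + 2,860 = 46,718.6 kg.
From the ideal rocket equation, Δv = v_e · ln(278,700/46,718.6) = 2880.0 × ln(5.966) = 2880.0 × 1.7860 ≈ 5144 m/s.

Δv ≈ 5140 m/s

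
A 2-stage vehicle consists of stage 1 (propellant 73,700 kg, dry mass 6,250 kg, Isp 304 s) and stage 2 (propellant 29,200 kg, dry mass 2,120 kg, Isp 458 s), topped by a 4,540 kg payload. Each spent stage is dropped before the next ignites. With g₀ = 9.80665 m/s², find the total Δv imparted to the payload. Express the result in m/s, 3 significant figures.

Ignition mass of stage 1 = 73,700+6,250 + 29,200+2,120 + 4,540 = 115,810 kg.
Stage 1: m₀ = 115,810 kg, m_f = 115,810 − 73,700 = 42,110 kg; Δv = 304×9.80665×ln(2.75) = 2981.2×1.0117 ≈ 3016 m/s.
Stage 2: m₀ = 35,860 kg, m_f = 35,860 − 29,200 = 6,660 kg; Δv = 458×9.80665×ln(5.384) = 4491.4×1.6835 ≈ 7561 m/s.
Total Δv = 3016 + 7561 = 10577 m/s.

Δv ≈ 10600 m/s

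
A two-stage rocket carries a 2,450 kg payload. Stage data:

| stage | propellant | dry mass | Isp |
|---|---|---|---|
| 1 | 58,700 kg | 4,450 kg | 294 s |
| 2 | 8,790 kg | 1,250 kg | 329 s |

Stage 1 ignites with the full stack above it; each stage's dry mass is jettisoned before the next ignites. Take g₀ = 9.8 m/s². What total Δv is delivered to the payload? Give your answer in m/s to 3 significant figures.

Ignition mass of stage 1 = 58,700+4,450 + 8,790+1,250 + 2,450 = 75,640 kg.
Stage 1: m₀ = 75,640 kg, m_f = 75,640 − 58,700 = 16,940 kg; Δv = 294×9.8×ln(4.465) = 2881.2×1.4963 ≈ 4311 m/s.
Stage 2: m₀ = 12,490 kg, m_f = 12,490 − 8,790 = 3,700 kg; Δv = 329×9.8×ln(3.376) = 3224.2×1.2166 ≈ 3923 m/s.
Total Δv = 4311 + 3923 = 8234 m/s.

Δv ≈ 8230 m/s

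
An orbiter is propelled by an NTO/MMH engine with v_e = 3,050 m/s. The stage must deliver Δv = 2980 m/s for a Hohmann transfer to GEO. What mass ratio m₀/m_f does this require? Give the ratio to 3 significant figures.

m₀/m_f = exp(Δv / v_e) = exp(2980 / 3050.0) = exp(0.9770) = 2.6566.

mass ratio ≈ 2.66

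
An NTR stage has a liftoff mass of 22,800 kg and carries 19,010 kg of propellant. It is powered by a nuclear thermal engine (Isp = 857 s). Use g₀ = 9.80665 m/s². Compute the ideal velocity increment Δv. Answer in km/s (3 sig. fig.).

v_e = Isp · g₀ = 857 × 9.80665 = 8404.3 m/s.
m_f = m₀ − m_prop = 22,800 − 19,010 = 3,790 kg.
By the Tsiolkovsky rocket equation, Δv = v_e · ln(m₀/m_f) = 8404.3 × ln(6.016) = 8404.3 × 1.7944 ≈ 15080.6 m/s.

Δv ≈ 15.1 km/s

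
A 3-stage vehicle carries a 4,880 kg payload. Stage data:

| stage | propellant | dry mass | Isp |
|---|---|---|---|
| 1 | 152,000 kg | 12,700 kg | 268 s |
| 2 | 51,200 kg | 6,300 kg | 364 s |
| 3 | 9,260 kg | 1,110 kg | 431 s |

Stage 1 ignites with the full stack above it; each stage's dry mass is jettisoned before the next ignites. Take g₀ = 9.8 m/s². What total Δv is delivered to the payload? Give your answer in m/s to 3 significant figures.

Δv ≈ 11000 m/s

Ignition mass of stage 1 = 152,000+12,700 + 51,200+6,300 + 9,260+1,110 + 4,880 = 237,450 kg.
Stage 1: m₀ = 237,450 kg, m_f = 237,450 − 152,000 = 85,450 kg; Δv = 268×9.8×ln(2.779) = 2626.4×1.0220 ≈ 2684 m/s.
Stage 2: m₀ = 72,750 kg, m_f = 72,750 − 51,200 = 21,550 kg; Δv = 364×9.8×ln(3.376) = 3567.2×1.2167 ≈ 4340 m/s.
Stage 3: m₀ = 15,250 kg, m_f = 15,250 − 9,260 = 5,990 kg; Δv = 431×9.8×ln(2.546) = 4223.8×0.9345 ≈ 3947 m/s.
Total Δv = 2684 + 4340 + 3947 = 10971 m/s.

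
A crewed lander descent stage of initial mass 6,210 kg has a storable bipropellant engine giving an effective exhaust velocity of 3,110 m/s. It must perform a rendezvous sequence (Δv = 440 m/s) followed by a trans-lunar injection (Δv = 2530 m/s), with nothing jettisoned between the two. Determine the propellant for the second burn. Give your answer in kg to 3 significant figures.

propellant for the second burn ≈ 3000 kg

After the first burn: m = 6210 × exp(−440/3110.0) = 6210 × 0.86807 = 5,390.71 kg.
After the second burn: m = 5,390.71 × exp(−2530/3110.0) = 5,390.71 × 0.44330 = 2,389.7 kg.
Second-burn propellant = 5,390.71 − 2,389.7 = 3,001.01 kg.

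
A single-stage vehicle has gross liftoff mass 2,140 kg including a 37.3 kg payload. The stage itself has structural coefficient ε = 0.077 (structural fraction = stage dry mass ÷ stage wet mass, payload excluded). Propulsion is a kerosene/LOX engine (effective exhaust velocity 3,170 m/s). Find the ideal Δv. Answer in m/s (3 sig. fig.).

Δv ≈ 7530 m/s

Stage wet mass = m₀ − payload = 2,140 − 37.3 = 2,102.7 kg.
Stage dry mass = ε × stage wet mass = 0.077 × 2,102.7 = 161.908 kg.
Burnout mass m_f = stage dry + payload = 161.908 + 37.3 = 199.208 kg.
Δv = v_e · ln(2,140/199.208) = 3170.0 × ln(10.74) = 3170.0 × 2.3742 ≈ 7526 m/s.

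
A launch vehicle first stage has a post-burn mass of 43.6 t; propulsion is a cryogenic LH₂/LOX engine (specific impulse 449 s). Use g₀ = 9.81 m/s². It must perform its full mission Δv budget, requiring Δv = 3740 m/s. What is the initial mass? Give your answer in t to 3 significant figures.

initial mass ≈ 102 t

v_e = Isp · g₀ = 449 × 9.81 = 4404.7 m/s.
Using Δv = v_e ln(m₀/m_f): m₀/m_f = exp(Δv / v_e) = exp(3740 / 4404.7) = exp(0.8491) = 2.3375.
m₀ = m_f × 2.3375 = 43.6 × 2.3375 = 101.915 t.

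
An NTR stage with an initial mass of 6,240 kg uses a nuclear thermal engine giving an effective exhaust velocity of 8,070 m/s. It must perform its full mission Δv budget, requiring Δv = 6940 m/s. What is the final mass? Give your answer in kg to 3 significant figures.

final mass ≈ 2640 kg

m₀/m_f = exp(Δv / v_e) = exp(6940 / 8070.0) = exp(0.8600) = 2.3631.
m_f = m₀ / 2.3631 = 6,240 / 2.3631 = 2,640.6 kg.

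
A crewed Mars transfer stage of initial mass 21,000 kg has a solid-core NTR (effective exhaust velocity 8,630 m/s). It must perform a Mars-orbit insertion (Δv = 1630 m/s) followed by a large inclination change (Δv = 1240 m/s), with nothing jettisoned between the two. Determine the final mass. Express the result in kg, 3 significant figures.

After the first burn: m = 21000 × exp(−1630/8630.0) = 21000 × 0.82789 = 17,385.7 kg.
After the second burn: m = 17,385.7 × exp(−1240/8630.0) = 17,385.7 × 0.86616 = 15,058.8 kg.

final mass ≈ 15100 kg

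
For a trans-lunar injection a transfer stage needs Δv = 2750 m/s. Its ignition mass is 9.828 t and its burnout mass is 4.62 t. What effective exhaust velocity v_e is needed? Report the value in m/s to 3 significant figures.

ln(m₀/m_f) = ln(9828/4620) = ln(2.127) = 0.7548.
Rocket equation: v_e = Δv / ln(m₀/m_f) = 2750 / 0.7548 = 3643.2 m/s.

v_e ≈ 3640 m/s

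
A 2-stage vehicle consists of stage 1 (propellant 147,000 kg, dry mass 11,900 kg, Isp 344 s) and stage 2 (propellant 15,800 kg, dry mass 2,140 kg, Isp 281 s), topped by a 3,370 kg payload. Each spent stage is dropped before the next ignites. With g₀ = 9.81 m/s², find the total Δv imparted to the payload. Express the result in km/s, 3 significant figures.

Ignition mass of stage 1 = 147,000+11,900 + 15,800+2,140 + 3,370 = 180,210 kg.
Stage 1: m₀ = 180,210 kg, m_f = 180,210 − 147,000 = 33,210 kg; Δv = 344×9.81×ln(5.426) = 3374.6×1.6913 ≈ 5707 m/s.
Stage 2: m₀ = 21,310 kg, m_f = 21,310 − 15,800 = 5,510 kg; Δv = 281×9.81×ln(3.868) = 2756.6×1.3526 ≈ 3729 m/s.
Total Δv = 5707 + 3729 = 9436 m/s.

Δv ≈ 9.44 km/s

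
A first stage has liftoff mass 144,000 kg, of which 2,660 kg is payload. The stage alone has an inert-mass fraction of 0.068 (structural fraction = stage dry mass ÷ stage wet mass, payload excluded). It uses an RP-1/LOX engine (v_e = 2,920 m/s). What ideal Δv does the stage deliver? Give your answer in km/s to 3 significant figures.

Δv ≈ 7.19 km/s

Stage wet mass = m₀ − payload = 144,000 − 2,660 = 141,340 kg.
Stage dry mass = ε × stage wet mass = 0.068 × 141,340 = 9,611.12 kg.
Burnout mass m_f = stage dry + payload = 9,611.12 + 2,660 = 12,271.12 kg.
By the Tsiolkovsky rocket equation, Δv = v_e · ln(144,000/12,271.12) = 2920.0 × ln(11.73) = 2920.0 × 2.4626 ≈ 7191 m/s.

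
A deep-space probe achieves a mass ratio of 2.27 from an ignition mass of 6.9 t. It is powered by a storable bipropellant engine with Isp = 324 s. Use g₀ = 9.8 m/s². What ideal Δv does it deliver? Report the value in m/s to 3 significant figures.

v_e = Isp · g₀ = 324 × 9.8 = 3175.2 m/s.
Δv = v_e · ln(2.27) = 3175.2 × 0.8198 ≈ 2603.0 m/s.

Δv ≈ 2600 m/s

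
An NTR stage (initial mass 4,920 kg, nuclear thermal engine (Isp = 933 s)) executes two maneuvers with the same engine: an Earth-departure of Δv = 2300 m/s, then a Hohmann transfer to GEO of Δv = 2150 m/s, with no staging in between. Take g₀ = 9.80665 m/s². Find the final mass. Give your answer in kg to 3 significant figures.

final mass ≈ 3030 kg

v_e = Isp · g₀ = 933 × 9.80665 = 9149.6 m/s.
After the first burn: m = 4920 × exp(−2300/9149.6) = 4920 × 0.77773 = 3,826.43 kg.
After the second burn: m = 3,826.43 × exp(−2150/9149.6) = 3,826.43 × 0.79058 = 3,025.1 kg.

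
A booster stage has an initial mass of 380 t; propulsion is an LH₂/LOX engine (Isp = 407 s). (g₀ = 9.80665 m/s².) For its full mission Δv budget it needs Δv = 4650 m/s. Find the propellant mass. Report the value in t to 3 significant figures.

propellant mass ≈ 261 t

v_e = Isp · g₀ = 407 × 9.80665 = 3991.3 m/s.
By the Tsiolkovsky rocket equation, m₀/m_f = exp(Δv / v_e) = exp(4650 / 3991.3) = exp(1.1650) = 3.2060.
m_f = 380 / 3.2060 = 118.528 t, so propellant = m₀ − m_f = 380 − 118.528 = 261.472 t.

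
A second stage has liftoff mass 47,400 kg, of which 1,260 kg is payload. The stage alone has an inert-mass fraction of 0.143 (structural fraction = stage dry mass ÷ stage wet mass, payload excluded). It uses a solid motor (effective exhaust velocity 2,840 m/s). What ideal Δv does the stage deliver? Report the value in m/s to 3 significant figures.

Stage wet mass = m₀ − payload = 47,400 − 1,260 = 46,140 kg.
Stage dry mass = ε × stage wet mass = 0.143 × 46,140 = 6,598.02 kg.
Burnout mass m_f = stage dry + payload = 6,598.02 + 1,260 = 7,858.02 kg.
Δv = v_e · ln(47,400/7,858.02) = 2840.0 × ln(6.032) = 2840.0 × 1.7971 ≈ 5104 m/s.

Δv ≈ 5100 m/s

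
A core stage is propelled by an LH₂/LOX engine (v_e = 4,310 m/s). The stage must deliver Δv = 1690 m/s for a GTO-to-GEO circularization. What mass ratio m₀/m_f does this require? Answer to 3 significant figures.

mass ratio ≈ 1.48

By the Tsiolkovsky rocket equation, m₀/m_f = exp(Δv / v_e) = exp(1690 / 4310.0) = exp(0.3921) = 1.4801.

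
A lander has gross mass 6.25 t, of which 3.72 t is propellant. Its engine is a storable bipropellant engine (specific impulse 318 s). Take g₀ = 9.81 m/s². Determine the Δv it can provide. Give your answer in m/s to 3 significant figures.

v_e = Isp · g₀ = 318 × 9.81 = 3119.6 m/s.
m_f = m₀ − m_prop = 6.25 − 3.72 = 2.53 t.
Δv = v_e · ln(m₀/m_f) = 3119.6 × ln(2.47) = 3119.6 × 0.9044 ≈ 2821.2 m/s.

Δv ≈ 2820 m/s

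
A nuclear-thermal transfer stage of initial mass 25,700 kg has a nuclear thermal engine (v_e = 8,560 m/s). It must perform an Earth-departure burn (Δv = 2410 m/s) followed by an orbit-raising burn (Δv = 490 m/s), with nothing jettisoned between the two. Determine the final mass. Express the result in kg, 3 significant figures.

final mass ≈ 18300 kg

After the first burn: m = 25700 × exp(−2410/8560.0) = 25700 × 0.75462 = 19,393.7 kg.
After the second burn: m = 19,393.7 × exp(−490/8560.0) = 19,393.7 × 0.94436 = 18,314.6 kg.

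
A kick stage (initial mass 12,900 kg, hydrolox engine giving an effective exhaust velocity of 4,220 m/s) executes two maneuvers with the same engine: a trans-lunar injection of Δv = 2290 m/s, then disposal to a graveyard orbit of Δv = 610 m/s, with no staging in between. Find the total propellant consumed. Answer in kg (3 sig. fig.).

total propellant consumed ≈ 6410 kg

After the first burn: m = 12900 × exp(−2290/4220.0) = 12900 × 0.58120 = 7,497.48 kg.
After the second burn: m = 7,497.48 × exp(−610/4220.0) = 7,497.48 × 0.86541 = 6,488.39 kg.
Total propellant = m₀ − m_final = 12900 − 6,488.39 = 6,411.61 kg.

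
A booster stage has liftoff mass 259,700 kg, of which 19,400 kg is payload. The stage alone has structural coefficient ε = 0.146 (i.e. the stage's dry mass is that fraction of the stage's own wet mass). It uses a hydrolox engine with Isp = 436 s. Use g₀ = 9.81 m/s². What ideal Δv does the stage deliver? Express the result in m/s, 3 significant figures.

Stage wet mass = m₀ − payload = 259,700 − 19,400 = 240,300 kg.
Stage dry mass = ε × stage wet mass = 0.146 × 240,300 = 35,083.8 kg.
Burnout mass m_f = stage dry + payload = 35,083.8 + 19,400 = 54,483.8 kg.
v_e = Isp · g₀ = 436 × 9.81 = 4277.2 m/s.
Δv = v_e · ln(259,700/54,483.8) = 4277.2 × ln(4.767) = 4277.2 × 1.5616 ≈ 6679 m/s.

Δv ≈ 6680 m/s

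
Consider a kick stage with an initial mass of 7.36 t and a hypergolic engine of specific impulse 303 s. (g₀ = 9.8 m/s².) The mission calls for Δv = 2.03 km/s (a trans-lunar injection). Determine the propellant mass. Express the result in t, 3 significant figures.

v_e = Isp · g₀ = 303 × 9.8 = 2969.4 m/s.
m₀/m_f = exp(Δv / v_e) = exp(2030 / 2969.4) = exp(0.6836) = 1.9811.
m_f = 7.36 / 1.9811 = 3.71511 t, so propellant = m₀ − m_f = 7.36 − 3.71511 = 3.64489 t.

propellant mass ≈ 3.64 t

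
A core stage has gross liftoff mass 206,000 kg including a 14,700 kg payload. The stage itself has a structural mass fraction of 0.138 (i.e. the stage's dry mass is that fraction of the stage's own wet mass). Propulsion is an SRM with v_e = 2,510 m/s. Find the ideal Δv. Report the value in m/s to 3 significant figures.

Δv ≈ 4050 m/s

Stage wet mass = m₀ − payload = 206,000 − 14,700 = 191,300 kg.
Stage dry mass = ε × stage wet mass = 0.138 × 191,300 = 26,399.4 kg.
Burnout mass m_f = stage dry + payload = 26,399.4 + 14,700 = 41,099.4 kg.
Rocket equation: Δv = v_e · ln(206,000/41,099.4) = 2510.0 × ln(5.012) = 2510.0 × 1.6119 ≈ 4046 m/s.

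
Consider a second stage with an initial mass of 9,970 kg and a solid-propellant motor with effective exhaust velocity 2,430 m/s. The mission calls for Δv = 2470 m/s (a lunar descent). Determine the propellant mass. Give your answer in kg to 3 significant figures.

m₀/m_f = exp(Δv / v_e) = exp(2470 / 2430.0) = exp(1.0165) = 2.7634.
m_f = 9,970 / 2.7634 = 3,607.87 kg, so propellant = m₀ − m_f = 9,970 − 3,607.87 = 6,362.13 kg.

propellant mass ≈ 6360 kg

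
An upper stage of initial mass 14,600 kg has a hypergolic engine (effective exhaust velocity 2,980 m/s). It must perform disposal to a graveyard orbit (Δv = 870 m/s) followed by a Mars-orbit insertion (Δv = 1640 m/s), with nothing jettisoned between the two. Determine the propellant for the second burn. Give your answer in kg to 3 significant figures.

propellant for the second burn ≈ 4610 kg

After the first burn: m = 14600 × exp(−870/2980.0) = 14600 × 0.74681 = 10,903.4 kg.
After the second burn: m = 10,903.4 × exp(−1640/2980.0) = 10,903.4 × 0.57676 = 6,288.64 kg.
Second-burn propellant = 10,903.4 − 6,288.64 = 4,614.76 kg.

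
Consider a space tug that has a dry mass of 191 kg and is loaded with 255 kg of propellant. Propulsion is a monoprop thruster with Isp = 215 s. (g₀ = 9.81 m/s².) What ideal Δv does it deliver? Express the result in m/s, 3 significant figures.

v_e = Isp · g₀ = 215 × 9.81 = 2109.2 m/s.
m₀ = m_dry + m_prop = 191 + 255 = 446 kg.
Δv = v_e · ln(m₀/m_f) = 2109.2 × ln(2.335) = 2109.2 × 0.8480 ≈ 1788.7 m/s.

Δv ≈ 1790 m/s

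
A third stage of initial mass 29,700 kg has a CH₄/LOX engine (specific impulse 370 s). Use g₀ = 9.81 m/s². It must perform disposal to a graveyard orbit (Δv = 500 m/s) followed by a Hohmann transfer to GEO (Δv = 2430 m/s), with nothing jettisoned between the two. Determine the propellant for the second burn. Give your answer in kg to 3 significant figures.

propellant for the second burn ≈ 12600 kg

v_e = Isp · g₀ = 370 × 9.81 = 3629.7 m/s.
After the first burn: m = 29700 × exp(−500/3629.7) = 29700 × 0.87131 = 25,877.9 kg.
After the second burn: m = 25,877.9 × exp(−2430/3629.7) = 25,877.9 × 0.51198 = 13,249 kg.
Second-burn propellant = 25,877.9 − 13,249 = 12,628.9 kg.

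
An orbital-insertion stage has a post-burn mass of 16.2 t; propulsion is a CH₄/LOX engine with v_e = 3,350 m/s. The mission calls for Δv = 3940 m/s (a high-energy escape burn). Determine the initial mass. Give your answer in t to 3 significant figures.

Using Δv = v_e ln(m₀/m_f): m₀/m_f = exp(Δv / v_e) = exp(3940 / 3350.0) = exp(1.1761) = 3.2418.
m₀ = m_f × 3.2418 = 16.2 × 3.2418 = 52.5172 t.

initial mass ≈ 52.5 t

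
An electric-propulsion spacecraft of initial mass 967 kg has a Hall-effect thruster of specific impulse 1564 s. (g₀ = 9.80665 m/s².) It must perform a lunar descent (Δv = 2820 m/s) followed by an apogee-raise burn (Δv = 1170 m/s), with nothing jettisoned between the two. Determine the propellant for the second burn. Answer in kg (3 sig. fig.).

propellant for the second burn ≈ 59.1 kg

v_e = Isp · g₀ = 1564 × 9.80665 = 15337.6 m/s.
After the first burn: m = 967 × exp(−2820/15337.6) = 967 × 0.83205 = 804.592 kg.
After the second burn: m = 804.592 × exp(−1170/15337.6) = 804.592 × 0.92655 = 745.495 kg.
Second-burn propellant = 804.592 − 745.495 = 59.097 kg.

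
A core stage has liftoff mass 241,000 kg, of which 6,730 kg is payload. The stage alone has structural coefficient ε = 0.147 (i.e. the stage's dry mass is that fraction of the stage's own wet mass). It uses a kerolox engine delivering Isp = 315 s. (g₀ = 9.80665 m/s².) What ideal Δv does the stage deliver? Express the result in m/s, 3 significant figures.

Stage wet mass = m₀ − payload = 241,000 − 6,730 = 234,270 kg.
Stage dry mass = ε × stage wet mass = 0.147 × 234,270 = 34,437.7 kg.
Burnout mass m_f = stage dry + payload = 34,437.7 + 6,730 = 41,167.7 kg.
v_e = Isp · g₀ = 315 × 9.80665 = 3089.1 m/s.
Using Δv = v_e ln(m₀/m_f): Δv = v_e · ln(241,000/41,167.7) = 3089.1 × ln(5.854) = 3089.1 × 1.7671 ≈ 5459 m/s.

Δv ≈ 5460 m/s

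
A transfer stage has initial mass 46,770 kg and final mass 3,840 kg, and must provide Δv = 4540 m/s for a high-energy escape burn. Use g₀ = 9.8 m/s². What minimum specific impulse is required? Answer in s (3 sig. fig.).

Isp ≈ 185 s

ln(m₀/m_f) = ln(46770/3840) = ln(12.18) = 2.4998.
By the Tsiolkovsky rocket equation, v_e = Δv / ln(m₀/m_f) = 4540 / 2.4998 = 1816.2 m/s.
Isp = v_e / g₀ = 1816.2 / 9.8 = 185.3 s.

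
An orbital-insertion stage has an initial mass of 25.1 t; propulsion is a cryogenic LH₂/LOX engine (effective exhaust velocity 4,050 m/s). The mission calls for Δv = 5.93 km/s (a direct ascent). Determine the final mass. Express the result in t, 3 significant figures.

final mass ≈ 5.80 t

m₀/m_f = exp(Δv / v_e) = exp(5930 / 4050.0) = exp(1.4642) = 4.3241.
m_f = m₀ / 4.3241 = 25.1 / 4.3241 = 5.80468 t.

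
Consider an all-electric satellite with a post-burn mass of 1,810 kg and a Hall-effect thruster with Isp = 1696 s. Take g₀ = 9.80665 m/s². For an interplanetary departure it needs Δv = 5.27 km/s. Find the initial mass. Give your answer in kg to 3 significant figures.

v_e = Isp · g₀ = 1696 × 9.80665 = 16632.1 m/s.
Using Δv = v_e ln(m₀/m_f): m₀/m_f = exp(Δv / v_e) = exp(5270 / 16632.1) = exp(0.3169) = 1.3728.
m₀ = m_f × 1.3728 = 1,810 × 1.3728 = 2,484.77 kg.

initial mass ≈ 2480 kg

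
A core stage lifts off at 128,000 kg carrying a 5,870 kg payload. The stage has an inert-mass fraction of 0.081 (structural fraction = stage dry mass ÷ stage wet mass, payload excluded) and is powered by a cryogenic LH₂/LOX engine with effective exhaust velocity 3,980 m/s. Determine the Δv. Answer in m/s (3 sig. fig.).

Stage wet mass = m₀ − payload = 128,000 − 5,870 = 122,130 kg.
Stage dry mass = ε × stage wet mass = 0.081 × 122,130 = 9,892.53 kg.
Burnout mass m_f = stage dry + payload = 9,892.53 + 5,870 = 15,762.53 kg.
Using Δv = v_e ln(m₀/m_f): Δv = v_e · ln(128,000/15,762.53) = 3980.0 × ln(8.121) = 3980.0 × 2.0944 ≈ 8336 m/s.

Δv ≈ 8340 m/s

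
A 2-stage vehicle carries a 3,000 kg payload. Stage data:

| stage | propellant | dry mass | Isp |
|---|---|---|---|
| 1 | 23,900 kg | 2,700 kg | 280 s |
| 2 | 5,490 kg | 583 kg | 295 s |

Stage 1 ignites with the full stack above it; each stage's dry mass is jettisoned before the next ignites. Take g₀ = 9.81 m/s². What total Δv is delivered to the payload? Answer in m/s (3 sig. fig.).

Ignition mass of stage 1 = 23,900+2,700 + 5,490+583 + 3,000 = 35,673 kg.
Stage 1: m₀ = 35,673 kg, m_f = 35,673 − 23,900 = 11,773 kg; Δv = 280×9.81×ln(3.03) = 2746.8×1.1086 ≈ 3045 m/s.
Stage 2: m₀ = 9,073 kg, m_f = 9,073 − 5,490 = 3,583 kg; Δv = 295×9.81×ln(2.532) = 2894.0×0.9291 ≈ 2689 m/s.
Total Δv = 3045 + 2689 = 5734 m/s.

Δv ≈ 5730 m/s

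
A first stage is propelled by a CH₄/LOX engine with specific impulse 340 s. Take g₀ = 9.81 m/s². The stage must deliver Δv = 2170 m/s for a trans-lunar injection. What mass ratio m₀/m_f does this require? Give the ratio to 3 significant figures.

mass ratio ≈ 1.92

v_e = Isp · g₀ = 340 × 9.81 = 3335.4 m/s.
From the ideal rocket equation, m₀/m_f = exp(Δv / v_e) = exp(2170 / 3335.4) = exp(0.6506) = 1.9167.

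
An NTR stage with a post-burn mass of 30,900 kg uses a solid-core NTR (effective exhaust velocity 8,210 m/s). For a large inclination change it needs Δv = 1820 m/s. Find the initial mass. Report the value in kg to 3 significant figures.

Rocket equation: m₀/m_f = exp(Δv / v_e) = exp(1820 / 8210.0) = exp(0.2217) = 1.2482.
m₀ = m_f × 1.2482 = 30,900 × 1.2482 = 38,569.4 kg.

initial mass ≈ 38600 kg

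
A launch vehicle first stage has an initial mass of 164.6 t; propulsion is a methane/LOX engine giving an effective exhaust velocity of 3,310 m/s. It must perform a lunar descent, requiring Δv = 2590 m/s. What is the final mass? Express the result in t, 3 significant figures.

final mass ≈ 75.3 t

By the Tsiolkovsky rocket equation, m₀/m_f = exp(Δv / v_e) = exp(2590 / 3310.0) = exp(0.7825) = 2.1869.
m_f = m₀ / 2.1869 = 164.6 / 2.1869 = 75.2664 t.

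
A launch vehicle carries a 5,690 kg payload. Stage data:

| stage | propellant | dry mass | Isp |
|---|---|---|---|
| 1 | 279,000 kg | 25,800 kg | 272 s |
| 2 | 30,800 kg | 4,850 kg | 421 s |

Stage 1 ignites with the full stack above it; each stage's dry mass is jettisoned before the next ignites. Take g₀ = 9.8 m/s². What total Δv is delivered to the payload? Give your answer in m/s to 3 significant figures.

Ignition mass of stage 1 = 279,000+25,800 + 30,800+4,850 + 5,690 = 346,140 kg.
Stage 1: m₀ = 346,140 kg, m_f = 346,140 − 279,000 = 67,140 kg; Δv = 272×9.8×ln(5.155) = 2665.6×1.6401 ≈ 4372 m/s.
Stage 2: m₀ = 41,340 kg, m_f = 41,340 − 30,800 = 10,540 kg; Δv = 421×9.8×ln(3.922) = 4125.8×1.3667 ≈ 5639 m/s.
Total Δv = 4372 + 5639 = 10011 m/s.

Δv ≈ 10000 m/s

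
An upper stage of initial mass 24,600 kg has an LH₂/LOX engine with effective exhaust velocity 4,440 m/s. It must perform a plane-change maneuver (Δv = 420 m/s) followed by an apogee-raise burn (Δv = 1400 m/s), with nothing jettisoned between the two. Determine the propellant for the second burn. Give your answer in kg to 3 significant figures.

propellant for the second burn ≈ 6050 kg

After the first burn: m = 24600 × exp(−420/4440.0) = 24600 × 0.90974 = 22,379.6 kg.
After the second burn: m = 22,379.6 × exp(−1400/4440.0) = 22,379.6 × 0.72956 = 16,327.3 kg.
Second-burn propellant = 22,379.6 − 16,327.3 = 6,052.3 kg.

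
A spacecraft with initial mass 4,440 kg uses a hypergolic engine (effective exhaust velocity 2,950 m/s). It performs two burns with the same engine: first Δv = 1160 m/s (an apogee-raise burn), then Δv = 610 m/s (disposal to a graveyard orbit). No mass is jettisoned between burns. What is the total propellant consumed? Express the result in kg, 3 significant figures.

After the first burn: m = 4440 × exp(−1160/2950.0) = 4440 × 0.67488 = 2,996.47 kg.
After the second burn: m = 2,996.47 × exp(−610/2950.0) = 2,996.47 × 0.81320 = 2,436.73 kg.
Total propellant = m₀ − m_final = 4440 − 2,436.73 = 2,003.27 kg.

total propellant consumed ≈ 2000 kg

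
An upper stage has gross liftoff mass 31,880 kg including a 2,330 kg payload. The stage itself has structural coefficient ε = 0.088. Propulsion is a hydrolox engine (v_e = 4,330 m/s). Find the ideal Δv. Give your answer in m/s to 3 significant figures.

Δv ≈ 8080 m/s

Stage wet mass = m₀ − payload = 31,880 − 2,330 = 29,550 kg.
Stage dry mass = ε × stage wet mass = 0.088 × 29,550 = 2,600.4 kg.
Burnout mass m_f = stage dry + payload = 2,600.4 + 2,330 = 4,930.4 kg.
Δv = v_e · ln(31,880/4,930.4) = 4330.0 × ln(6.466) = 4330.0 × 1.8666 ≈ 8082 m/s.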